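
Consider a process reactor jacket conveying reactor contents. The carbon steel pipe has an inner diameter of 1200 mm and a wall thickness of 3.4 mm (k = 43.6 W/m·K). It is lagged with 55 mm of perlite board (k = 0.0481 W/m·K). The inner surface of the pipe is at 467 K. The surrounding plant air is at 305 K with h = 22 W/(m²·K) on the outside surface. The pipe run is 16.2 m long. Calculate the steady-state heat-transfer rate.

Q ≈ 8760 W

For a radial system each layer contributes R = ln(r_out/r_in)/(2πkL); films add R = 1/(hA).
R_carbon steel pipe wall = ln(603.4/600)/(2π×43.6×16.2) = 1.273×10^-6 K/W
R_perlite board = ln(658.4/603.4)/(2π×0.0481×16.2) = 0.01782 K/W
R_outer film = 1/(h_o·2πr_oL) = 1/(22×2π×0.6584×16.2) = 6.783×10^-4 K/W
R_total = 0.0185 K/W
Q = ΔT/R_total = 162/0.0185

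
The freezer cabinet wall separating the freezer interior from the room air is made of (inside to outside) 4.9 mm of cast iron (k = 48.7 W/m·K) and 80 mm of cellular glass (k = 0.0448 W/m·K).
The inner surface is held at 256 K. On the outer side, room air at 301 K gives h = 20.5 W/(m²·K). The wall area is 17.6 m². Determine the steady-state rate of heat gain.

Using the resistance-network approach (series):
R_cast iron = L/(kA) = 0.0049/(48.7×17.6) = 5.717×10^-6 K/W
R_cellular glass = L/(kA) = 0.08/(0.0448×17.6) = 0.1015 K/W
R_outer film = 1/(h_o·A) = 1/(20.5×17.6) = 0.002772 K/W
R_total = 0.1042 K/W
Q = ΔT / R_total = 45 / 0.1042

Q ≈ 432 W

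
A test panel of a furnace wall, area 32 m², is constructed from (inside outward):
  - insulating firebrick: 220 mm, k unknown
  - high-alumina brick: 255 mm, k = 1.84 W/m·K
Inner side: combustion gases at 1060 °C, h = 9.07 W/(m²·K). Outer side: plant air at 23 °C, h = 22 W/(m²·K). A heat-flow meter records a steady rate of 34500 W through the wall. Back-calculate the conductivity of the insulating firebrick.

Thermal resistances in series:
R_inner film = 1/(h_i·A) = 1/(9.07×32) = 0.003445 K/W
R_high-alumina brick = L/(kA) = 0.255/(1.84×32) = 0.004331 K/W
R_outer film = 1/(h_o·A) = 1/(22×32) = 0.00142 K/W
Sum of known resistances R_other = 0.009197 K/W
Total R = ΔT/Q = 1037/34500 = 0.03006 K/W
R_insulating firebrick = R_total − R_other = 0.02086 K/W
k = L/(R·A) = 0.22/(0.02086×32)

k ≈ 0.33 W/(m·K)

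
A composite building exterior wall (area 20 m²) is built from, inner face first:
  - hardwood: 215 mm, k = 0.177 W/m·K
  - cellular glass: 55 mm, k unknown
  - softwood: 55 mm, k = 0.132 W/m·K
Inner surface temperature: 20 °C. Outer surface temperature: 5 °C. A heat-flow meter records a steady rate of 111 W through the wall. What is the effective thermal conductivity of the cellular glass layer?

Using the resistance-network approach (series):
R_hardwood = L/(kA) = 0.215/(0.177×20) = 0.06073 K/W
R_softwood = L/(kA) = 0.055/(0.132×20) = 0.02083 K/W
Sum of known resistances R_other = 0.08157 K/W
Total R = ΔT/Q = 15/111 = 0.1351 K/W
R_cellular glass = R_total − R_other = 0.05357 K/W
k = L/(R·A) = 0.055/(0.05357×20)

k ≈ 0.0513 W/(m·K)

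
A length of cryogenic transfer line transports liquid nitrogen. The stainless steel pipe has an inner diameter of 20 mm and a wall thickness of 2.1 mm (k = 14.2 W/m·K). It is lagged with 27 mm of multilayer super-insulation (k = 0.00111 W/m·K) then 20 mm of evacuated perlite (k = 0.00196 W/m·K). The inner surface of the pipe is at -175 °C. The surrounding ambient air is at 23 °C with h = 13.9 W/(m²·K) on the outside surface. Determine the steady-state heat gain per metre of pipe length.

Treating each annulus and film as a series resistance:
R_stainless steel pipe wall = ln(12.1/10)/(2π×14.2×1) = 0.002136 K/W
R_multilayer super-insulation = ln(39.1/12.1)/(2π×0.00111×1) = 168.2 K/W
R_evacuated perlite = ln(59.1/39.1)/(2π×0.00196×1) = 33.55 K/W
R_outer film = 1/(h_o·2πr_oL) = 1/(13.9×2π×0.0591×1) = 0.1937 K/W
R_total = 201.9 K/W
Q = ΔT/R_total = 198/201.9

q′ ≈ 0.981 W/m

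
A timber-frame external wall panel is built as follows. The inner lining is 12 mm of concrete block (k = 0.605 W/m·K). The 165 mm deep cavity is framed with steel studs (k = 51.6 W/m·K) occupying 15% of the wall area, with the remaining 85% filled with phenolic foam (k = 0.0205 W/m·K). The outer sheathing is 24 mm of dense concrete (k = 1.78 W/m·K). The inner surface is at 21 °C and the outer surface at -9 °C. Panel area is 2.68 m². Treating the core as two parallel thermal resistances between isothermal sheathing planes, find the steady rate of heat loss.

Sheathing layers in series; stud and cavity paths in parallel between them.
R_inner = 0.012/(0.605×2.68) = 0.007401 K/W
R_stud  = 0.165/(51.6×0.15×2.68) = 0.007954 K/W
R_cav   = 0.165/(0.0205×0.85×2.68) = 3.533 K/W
1/R_core = 1/R_stud + 1/R_cav → R_core = 0.007937 K/W
R_outer = 0.024/(1.78×2.68) = 0.005031 K/W
R_total = 0.02037 K/W
Q = ΔT/R_total = 30/0.02037

Q ≈ 1470 W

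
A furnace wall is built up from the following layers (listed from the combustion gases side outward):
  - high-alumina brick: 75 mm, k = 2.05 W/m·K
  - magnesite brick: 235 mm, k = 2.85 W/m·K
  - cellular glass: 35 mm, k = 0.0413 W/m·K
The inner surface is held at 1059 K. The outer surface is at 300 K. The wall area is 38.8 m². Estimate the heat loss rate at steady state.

Q ≈ 30500 W

Treating each layer as a thermal resistance in series:
R_high-alumina brick = L/(kA) = 0.075/(2.05×38.8) = 9.429×10^-4 K/W
R_magnesite brick = L/(kA) = 0.235/(2.85×38.8) = 0.002125 K/W
R_cellular glass = L/(kA) = 0.035/(0.0413×38.8) = 0.02184 K/W
R_total = 0.02491 K/W
Q = ΔT / R_total = 759 / 0.02491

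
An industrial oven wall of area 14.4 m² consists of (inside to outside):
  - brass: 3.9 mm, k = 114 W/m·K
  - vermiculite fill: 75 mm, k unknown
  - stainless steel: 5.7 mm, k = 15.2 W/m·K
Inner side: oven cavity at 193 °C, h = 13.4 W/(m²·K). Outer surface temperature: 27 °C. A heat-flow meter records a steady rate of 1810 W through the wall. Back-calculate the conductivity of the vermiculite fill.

k ≈ 0.0602 W/(m·K)

Model the wall as resistances in series:
R_inner film = 1/(h_i·A) = 1/(13.4×14.4) = 0.005182 K/W
R_brass = L/(kA) = 0.0039/(114×14.4) = 2.376×10^-6 K/W
R_stainless steel = L/(kA) = 0.0057/(15.2×14.4) = 2.604×10^-5 K/W
Sum of known resistances R_other = 0.005211 K/W
Total R = ΔT/Q = 166/1810 = 0.09171 K/W
R_vermiculite fill = R_total − R_other = 0.0865 K/W
k = L/(R·A) = 0.075/(0.0865×14.4)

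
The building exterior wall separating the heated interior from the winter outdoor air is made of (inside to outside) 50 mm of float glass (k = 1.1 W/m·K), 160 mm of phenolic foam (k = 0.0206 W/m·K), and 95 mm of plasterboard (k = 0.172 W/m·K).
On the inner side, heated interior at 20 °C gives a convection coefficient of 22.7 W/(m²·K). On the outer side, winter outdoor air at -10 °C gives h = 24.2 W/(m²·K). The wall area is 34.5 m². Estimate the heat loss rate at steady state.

Treating each layer as a thermal resistance in series:
R_inner film = 1/(h_i·A) = 1/(22.7×34.5) = 0.001277 K/W
R_float glass = L/(kA) = 0.05/(1.1×34.5) = 0.001318 K/W
R_phenolic foam = L/(kA) = 0.16/(0.0206×34.5) = 0.2251 K/W
R_plasterboard = L/(kA) = 0.095/(0.172×34.5) = 0.01601 K/W
R_outer film = 1/(h_o·A) = 1/(24.2×34.5) = 0.001198 K/W
R_total = 0.2449 K/W
Q = ΔT / R_total = 30 / 0.2449

Q ≈ 122 W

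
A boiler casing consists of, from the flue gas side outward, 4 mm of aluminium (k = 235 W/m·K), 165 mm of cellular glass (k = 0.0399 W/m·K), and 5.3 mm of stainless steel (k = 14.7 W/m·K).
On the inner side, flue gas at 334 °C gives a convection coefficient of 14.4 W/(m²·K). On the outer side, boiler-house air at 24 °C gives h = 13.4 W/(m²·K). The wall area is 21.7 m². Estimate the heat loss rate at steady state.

Q ≈ 1570 W

Model the wall as resistances in series:
R_inner film = 1/(h_i·A) = 1/(14.4×21.7) = 0.0032 K/W
R_aluminium = L/(kA) = 0.004/(235×21.7) = 7.844×10^-7 K/W
R_cellular glass = L/(kA) = 0.165/(0.0399×21.7) = 0.1906 K/W
R_stainless steel = L/(kA) = 0.0053/(14.7×21.7) = 1.661×10^-5 K/W
R_outer film = 1/(h_o·A) = 1/(13.4×21.7) = 0.003439 K/W
R_total = 0.1972 K/W
Q = ΔT / R_total = 310 / 0.1972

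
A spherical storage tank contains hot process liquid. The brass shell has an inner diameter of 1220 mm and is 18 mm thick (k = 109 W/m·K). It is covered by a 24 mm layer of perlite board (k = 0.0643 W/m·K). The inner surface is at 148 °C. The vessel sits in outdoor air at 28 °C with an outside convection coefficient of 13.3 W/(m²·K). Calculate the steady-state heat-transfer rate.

Q ≈ 1380 W

Each spherical layer contributes R = (1/r_i − 1/r_o)/(4πk):
R_brass shell = (1/0.61 − 1/0.628)/(4π×109) = 3.43×10^-5 K/W
R_perlite board = (1/0.628 − 1/0.652)/(4π×0.0643) = 0.07254 K/W
R_outer film = 1/(h·4πr_o²) = 1/(13.3×4π×0.652²) = 0.01407 K/W
R_total = 0.08665 K/W
Q = ΔT/R_total = 120/0.08665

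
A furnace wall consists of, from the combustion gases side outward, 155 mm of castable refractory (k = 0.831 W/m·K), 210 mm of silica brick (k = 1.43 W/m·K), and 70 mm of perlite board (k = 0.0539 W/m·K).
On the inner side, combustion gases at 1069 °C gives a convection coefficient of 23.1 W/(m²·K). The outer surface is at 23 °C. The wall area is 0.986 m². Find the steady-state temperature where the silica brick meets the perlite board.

T ≈ 834 °C

Series thermal resistances:
R_inner film = 1/(h_i·A) = 1/(23.1×0.986) = 0.0439 K/W
R_castable refractory = L/(kA) = 0.155/(0.831×0.986) = 0.1892 K/W
R_silica brick = L/(kA) = 0.21/(1.43×0.986) = 0.1489 K/W
R_perlite board = L/(kA) = 0.07/(0.0539×0.986) = 1.317 K/W
R_total = 1.699 K/W;  Q = ΔT/R_total = 1046/1.699 = 615.6 W
T_interface = T_inner − Q·ΣR(inner→interface) = 1069 − 616×0.382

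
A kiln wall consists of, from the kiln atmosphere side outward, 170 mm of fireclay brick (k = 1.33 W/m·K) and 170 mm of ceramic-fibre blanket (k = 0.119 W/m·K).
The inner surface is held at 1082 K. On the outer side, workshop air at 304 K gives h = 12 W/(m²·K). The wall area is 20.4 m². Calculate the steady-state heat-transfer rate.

Treating each layer as a thermal resistance in series:
R_fireclay brick = L/(kA) = 0.17/(1.33×20.4) = 0.006266 K/W
R_ceramic-fibre blanket = L/(kA) = 0.17/(0.119×20.4) = 0.07003 K/W
R_outer film = 1/(h_o·A) = 1/(12×20.4) = 0.004085 K/W
R_total = 0.08038 K/W
Q = ΔT / R_total = 778 / 0.08038

Q ≈ 9680 W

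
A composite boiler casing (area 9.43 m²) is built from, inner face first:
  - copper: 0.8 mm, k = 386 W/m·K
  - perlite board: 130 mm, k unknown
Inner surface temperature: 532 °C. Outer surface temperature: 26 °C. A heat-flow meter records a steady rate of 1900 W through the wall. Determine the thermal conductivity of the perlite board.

Model the wall as resistances in series:
R_copper = L/(kA) = 0.0008/(386×9.43) = 2.198×10^-7 K/W
Sum of known resistances R_other = 2.198×10^-7 K/W
Total R = ΔT/Q = 506/1900 = 0.2663 K/W
R_perlite board = R_total − R_other = 0.2663 K/W
k = L/(R·A) = 0.13/(0.2663×9.43)

k ≈ 0.0518 W/(m·K)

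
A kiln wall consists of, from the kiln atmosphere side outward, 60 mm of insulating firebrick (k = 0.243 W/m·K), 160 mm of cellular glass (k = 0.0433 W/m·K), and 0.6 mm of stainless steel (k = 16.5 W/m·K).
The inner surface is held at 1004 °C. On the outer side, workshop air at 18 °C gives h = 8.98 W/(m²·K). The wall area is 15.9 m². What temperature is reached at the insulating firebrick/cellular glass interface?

T ≈ 944 °C

Using the resistance-network approach (series):
R_insulating firebrick = L/(kA) = 0.06/(0.243×15.9) = 0.01553 K/W
R_cellular glass = L/(kA) = 0.16/(0.0433×15.9) = 0.2324 K/W
R_stainless steel = L/(kA) = 0.0006/(16.5×15.9) = 2.287×10^-6 K/W
R_outer film = 1/(h_o·A) = 1/(8.98×15.9) = 0.007004 K/W
R_total = 0.2549 K/W;  Q = ΔT/R_total = 986/0.2549 = 3868 W
T_interface = T_inner − Q·ΣR(inner→interface) = 1004 − 3870×0.01553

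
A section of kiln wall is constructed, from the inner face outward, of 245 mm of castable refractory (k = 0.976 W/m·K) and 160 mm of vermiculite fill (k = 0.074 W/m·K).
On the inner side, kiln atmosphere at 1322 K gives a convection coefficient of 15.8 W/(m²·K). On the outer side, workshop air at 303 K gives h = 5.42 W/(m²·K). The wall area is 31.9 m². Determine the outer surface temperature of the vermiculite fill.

T ≈ 374 K

Thermal resistances in series:
R_inner film = 1/(h_i·A) = 1/(15.8×31.9) = 0.001984 K/W
R_castable refractory = L/(kA) = 0.245/(0.976×31.9) = 0.007869 K/W
R_vermiculite fill = L/(kA) = 0.16/(0.074×31.9) = 0.06778 K/W
R_outer film = 1/(h_o·A) = 1/(5.42×31.9) = 0.005784 K/W
R_total = 0.08342 K/W;  Q = ΔT/R_total = 1019/0.08342 = 12220 W
T_interface = T_inner − Q·ΣR(inner→interface) = 1322 − 12200×0.07763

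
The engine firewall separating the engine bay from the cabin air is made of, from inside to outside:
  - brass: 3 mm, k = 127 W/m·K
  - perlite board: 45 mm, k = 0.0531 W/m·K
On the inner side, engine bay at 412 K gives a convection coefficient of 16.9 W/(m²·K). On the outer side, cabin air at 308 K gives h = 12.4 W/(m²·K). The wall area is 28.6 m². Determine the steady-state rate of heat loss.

Q ≈ 3010 W

Series thermal resistances:
R_inner film = 1/(h_i·A) = 1/(16.9×28.6) = 0.002069 K/W
R_brass = L/(kA) = 0.003/(127×28.6) = 8.259×10^-7 K/W
R_perlite board = L/(kA) = 0.045/(0.0531×28.6) = 0.02963 K/W
R_outer film = 1/(h_o·A) = 1/(12.4×28.6) = 0.00282 K/W
R_total = 0.03452 K/W
Q = ΔT / R_total = 104 / 0.03452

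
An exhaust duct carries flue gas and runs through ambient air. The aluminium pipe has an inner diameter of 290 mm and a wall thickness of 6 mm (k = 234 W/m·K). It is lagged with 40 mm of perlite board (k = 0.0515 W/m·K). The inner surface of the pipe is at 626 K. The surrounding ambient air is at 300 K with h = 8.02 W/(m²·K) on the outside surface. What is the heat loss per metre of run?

Per-layer cylindrical resistances, series-summed:
R_aluminium pipe wall = ln(151/145)/(2π×234×1) = 2.758×10^-5 K/W
R_perlite board = ln(191/151)/(2π×0.0515×1) = 0.7262 K/W
R_outer film = 1/(h_o·2πr_oL) = 1/(8.02×2π×0.191×1) = 0.1039 K/W
R_total = 0.8301 K/W
Q = ΔT/R_total = 326/0.8301

q′ ≈ 393 W/m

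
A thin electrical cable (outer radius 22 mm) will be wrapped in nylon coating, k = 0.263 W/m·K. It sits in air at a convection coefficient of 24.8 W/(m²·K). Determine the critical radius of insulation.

r_cr ≈ 10.6 mm

For a cylinder r_cr = k/h = 0.263/24.8
r_cr = 10.6 mm; since the bare radius (22 mm) is above r_cr, any added insulation will reduce heat loss.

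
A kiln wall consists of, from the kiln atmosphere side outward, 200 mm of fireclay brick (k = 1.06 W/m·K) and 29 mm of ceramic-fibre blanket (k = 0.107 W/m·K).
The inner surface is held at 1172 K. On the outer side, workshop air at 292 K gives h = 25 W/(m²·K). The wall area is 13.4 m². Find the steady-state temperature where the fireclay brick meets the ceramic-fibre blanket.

Using the resistance-network approach (series):
R_fireclay brick = L/(kA) = 0.2/(1.06×13.4) = 0.01408 K/W
R_ceramic-fibre blanket = L/(kA) = 0.029/(0.107×13.4) = 0.02023 K/W
R_outer film = 1/(h_o·A) = 1/(25×13.4) = 0.002985 K/W
R_total = 0.03729 K/W;  Q = ΔT/R_total = 880/0.03729 = 23600 W
T_interface = T_inner − Q·ΣR(inner→interface) = 1172 − 23600×0.01408

T ≈ 840 K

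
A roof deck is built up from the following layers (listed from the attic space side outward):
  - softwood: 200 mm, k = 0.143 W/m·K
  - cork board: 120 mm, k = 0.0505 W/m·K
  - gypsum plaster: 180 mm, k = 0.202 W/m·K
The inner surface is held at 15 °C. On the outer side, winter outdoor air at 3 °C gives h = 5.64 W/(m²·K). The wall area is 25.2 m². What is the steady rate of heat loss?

Q ≈ 62.4 W

Model the wall as resistances in series:
R_softwood = L/(kA) = 0.2/(0.143×25.2) = 0.0555 K/W
R_cork board = L/(kA) = 0.12/(0.0505×25.2) = 0.0943 K/W
R_gypsum plaster = L/(kA) = 0.18/(0.202×25.2) = 0.03536 K/W
R_outer film = 1/(h_o·A) = 1/(5.64×25.2) = 0.007036 K/W
R_total = 0.1922 K/W
Q = ΔT / R_total = 12 / 0.1922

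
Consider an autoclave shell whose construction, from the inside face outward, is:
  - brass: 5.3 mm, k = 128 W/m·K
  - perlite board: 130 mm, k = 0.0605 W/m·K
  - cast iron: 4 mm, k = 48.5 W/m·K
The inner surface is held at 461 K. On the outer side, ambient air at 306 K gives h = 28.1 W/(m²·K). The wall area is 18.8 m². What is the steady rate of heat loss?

Q ≈ 1330 W

Model the wall as resistances in series:
R_brass = L/(kA) = 0.0053/(128×18.8) = 2.202×10^-6 K/W
R_perlite board = L/(kA) = 0.13/(0.0605×18.8) = 0.1143 K/W
R_cast iron = L/(kA) = 0.004/(48.5×18.8) = 4.387×10^-6 K/W
R_outer film = 1/(h_o·A) = 1/(28.1×18.8) = 0.001893 K/W
R_total = 0.1162 K/W
Q = ΔT / R_total = 155 / 0.1162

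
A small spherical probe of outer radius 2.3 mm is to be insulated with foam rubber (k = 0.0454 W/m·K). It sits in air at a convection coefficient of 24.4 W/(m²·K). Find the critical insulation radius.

For a sphere r_cr = 2k/h = 2×0.0454/24.4
r_cr = 3.72 mm; since the bare radius (2.3 mm) is below r_cr, adding a thin layer of insulation will *increase* heat loss.

r_cr ≈ 3.72 mm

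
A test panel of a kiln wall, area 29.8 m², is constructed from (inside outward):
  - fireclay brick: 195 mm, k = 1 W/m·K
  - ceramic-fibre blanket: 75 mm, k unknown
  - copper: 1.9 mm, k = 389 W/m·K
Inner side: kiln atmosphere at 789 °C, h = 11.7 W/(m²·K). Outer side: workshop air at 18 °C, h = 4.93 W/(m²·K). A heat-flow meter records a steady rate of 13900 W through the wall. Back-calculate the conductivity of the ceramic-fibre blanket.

k ≈ 0.0641 W/(m·K)

Thermal resistances in series:
R_inner film = 1/(h_i·A) = 1/(11.7×29.8) = 0.002868 K/W
R_fireclay brick = L/(kA) = 0.195/(1×29.8) = 0.006544 K/W
R_copper = L/(kA) = 0.0019/(389×29.8) = 1.639×10^-7 K/W
R_outer film = 1/(h_o·A) = 1/(4.93×29.8) = 0.006807 K/W
Sum of known resistances R_other = 0.01622 K/W
Total R = ΔT/Q = 771/13900 = 0.05547 K/W
R_ceramic-fibre blanket = R_total − R_other = 0.03925 K/W
k = L/(R·A) = 0.075/(0.03925×29.8)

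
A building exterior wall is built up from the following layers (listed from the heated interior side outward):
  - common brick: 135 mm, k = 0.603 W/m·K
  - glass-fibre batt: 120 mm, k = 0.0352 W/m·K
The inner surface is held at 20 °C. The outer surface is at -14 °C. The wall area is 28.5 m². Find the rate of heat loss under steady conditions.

Using the resistance-network approach (series):
R_common brick = L/(kA) = 0.135/(0.603×28.5) = 0.007855 K/W
R_glass-fibre batt = L/(kA) = 0.12/(0.0352×28.5) = 0.1196 K/W
R_total = 0.1275 K/W
Q = ΔT / R_total = 34 / 0.1275

Q ≈ 267 W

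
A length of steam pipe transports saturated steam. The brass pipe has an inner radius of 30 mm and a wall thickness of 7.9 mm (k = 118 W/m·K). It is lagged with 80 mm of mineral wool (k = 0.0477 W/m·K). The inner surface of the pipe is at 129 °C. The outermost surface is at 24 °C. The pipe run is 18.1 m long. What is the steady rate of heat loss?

Radial resistances (cylindrical: R_cond = ln(r_o/r_i)/(2πkL), R_conv = 1/(h·2πrL)):
R_brass pipe wall = ln(37.9/30)/(2π×118×18.1) = 1.742×10^-5 K/W
R_mineral wool = ln(117.9/37.9)/(2π×0.0477×18.1) = 0.2092 K/W
R_total = 0.2092 K/W
Q = ΔT/R_total = 105/0.2092

Q ≈ 502 W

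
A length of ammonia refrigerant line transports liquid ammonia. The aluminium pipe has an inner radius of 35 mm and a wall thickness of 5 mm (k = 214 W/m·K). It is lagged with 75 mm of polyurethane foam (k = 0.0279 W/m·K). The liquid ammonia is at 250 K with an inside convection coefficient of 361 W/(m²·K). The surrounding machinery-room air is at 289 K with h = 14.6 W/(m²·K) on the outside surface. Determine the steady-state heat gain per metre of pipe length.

Cylindrical conduction, so R = ln(r₂/r₁)/(2πkL) per layer, in series:
R_inner film = 1/(h_i·2πr₁L) = 1/(361×2π×0.035×1) = 0.0126 K/W
R_aluminium pipe wall = ln(40/35)/(2π×214×1) = 9.931×10^-5 K/W
R_polyurethane foam = ln(115/40)/(2π×0.0279×1) = 6.024 K/W
R_outer film = 1/(h_o·2πr_oL) = 1/(14.6×2π×0.115×1) = 0.09479 K/W
R_total = 6.132 K/W
Q = ΔT/R_total = 39/6.132

q′ ≈ 6.36 W/m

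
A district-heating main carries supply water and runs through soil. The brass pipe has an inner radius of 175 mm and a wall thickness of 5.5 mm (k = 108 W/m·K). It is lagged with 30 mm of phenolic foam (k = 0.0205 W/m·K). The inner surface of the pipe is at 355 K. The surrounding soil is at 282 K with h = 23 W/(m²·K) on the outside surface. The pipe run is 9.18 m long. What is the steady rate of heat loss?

Radial resistances (cylindrical: R_cond = ln(r_o/r_i)/(2πkL), R_conv = 1/(h·2πrL)):
R_brass pipe wall = ln(180.5/175)/(2π×108×9.18) = 4.968×10^-6 K/W
R_phenolic foam = ln(210.5/180.5)/(2π×0.0205×9.18) = 0.13 K/W
R_outer film = 1/(h_o·2πr_oL) = 1/(23×2π×0.2105×9.18) = 0.003581 K/W
R_total = 0.1336 K/W
Q = ΔT/R_total = 73/0.1336

Q ≈ 546 W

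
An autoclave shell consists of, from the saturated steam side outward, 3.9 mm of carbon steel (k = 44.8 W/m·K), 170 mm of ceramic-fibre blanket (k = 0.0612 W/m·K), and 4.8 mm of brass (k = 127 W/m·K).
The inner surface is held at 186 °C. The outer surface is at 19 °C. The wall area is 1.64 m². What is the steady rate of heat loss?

Treating each layer as a thermal resistance in series:
R_carbon steel = L/(kA) = 0.0039/(44.8×1.64) = 5.308×10^-5 K/W
R_ceramic-fibre blanket = L/(kA) = 0.17/(0.0612×1.64) = 1.694 K/W
R_brass = L/(kA) = 0.0048/(127×1.64) = 2.305×10^-5 K/W
R_total = 1.694 K/W
Q = ΔT / R_total = 167 / 1.694

Q ≈ 98.6 W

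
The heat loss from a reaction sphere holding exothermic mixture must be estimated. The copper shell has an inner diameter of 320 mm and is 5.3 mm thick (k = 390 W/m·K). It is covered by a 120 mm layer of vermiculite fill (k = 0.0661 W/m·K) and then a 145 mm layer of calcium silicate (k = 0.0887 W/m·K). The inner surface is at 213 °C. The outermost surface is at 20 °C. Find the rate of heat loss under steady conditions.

Q ≈ 46.8 W

Each spherical layer contributes R = (1/r_i − 1/r_o)/(4πk):
R_copper shell = (1/0.16 − 1/0.1653)/(4π×390) = 4.089×10^-5 K/W
R_vermiculite fill = (1/0.1653 − 1/0.2853)/(4π×0.0661) = 3.063 K/W
R_calcium silicate = (1/0.2853 − 1/0.4303)/(4π×0.0887) = 1.06 K/W
R_total = 4.123 K/W
Q = ΔT/R_total = 193/4.123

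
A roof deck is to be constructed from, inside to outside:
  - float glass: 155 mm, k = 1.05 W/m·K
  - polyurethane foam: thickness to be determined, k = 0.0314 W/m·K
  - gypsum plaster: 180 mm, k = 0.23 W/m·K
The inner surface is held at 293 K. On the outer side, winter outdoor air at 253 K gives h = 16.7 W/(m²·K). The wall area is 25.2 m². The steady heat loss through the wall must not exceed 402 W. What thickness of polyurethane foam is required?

Series thermal resistances:
R_float glass = L/(kA) = 0.155/(1.05×25.2) = 0.005858 K/W
R_gypsum plaster = L/(kA) = 0.18/(0.23×25.2) = 0.03106 K/W
R_outer film = 1/(h_o·A) = 1/(16.7×25.2) = 0.002376 K/W
Sum of the known resistances R_other = 0.03929 K/W
Required total resistance R_tot = ΔT/Q_allow = 40/402 = 0.0995 K/W
R_polyurethane foam = R_tot − R_other = 0.06021 K/W
L = R·k·A = 0.06021×0.0314×25.2

L ≈ 47.6 mm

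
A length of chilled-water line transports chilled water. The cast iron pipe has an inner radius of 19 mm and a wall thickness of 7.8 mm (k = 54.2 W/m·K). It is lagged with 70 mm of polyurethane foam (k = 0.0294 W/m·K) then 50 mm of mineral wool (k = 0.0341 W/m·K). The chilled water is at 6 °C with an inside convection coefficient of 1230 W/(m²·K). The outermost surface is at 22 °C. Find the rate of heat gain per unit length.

q′ ≈ 1.8 W/m

Treating each annulus and film as a series resistance:
R_inner film = 1/(h_i·2πr₁L) = 1/(1230×2π×0.019×1) = 0.00681 K/W
R_cast iron pipe wall = ln(26.8/19)/(2π×54.2×1) = 0.00101 K/W
R_polyurethane foam = ln(96.8/26.8)/(2π×0.0294×1) = 6.952 K/W
R_mineral wool = ln(146.8/96.8)/(2π×0.0341×1) = 1.944 K/W
R_total = 8.904 K/W
Q = ΔT/R_total = 16/8.904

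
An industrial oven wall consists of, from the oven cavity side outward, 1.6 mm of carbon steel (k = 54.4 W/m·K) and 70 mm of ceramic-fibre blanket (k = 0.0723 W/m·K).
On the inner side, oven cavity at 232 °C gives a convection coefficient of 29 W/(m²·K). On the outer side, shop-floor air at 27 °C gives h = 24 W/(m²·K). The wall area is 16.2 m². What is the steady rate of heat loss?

Q ≈ 3180 W

Using the resistance-network approach (series):
R_inner film = 1/(h_i·A) = 1/(29×16.2) = 0.002129 K/W
R_carbon steel = L/(kA) = 0.0016/(54.4×16.2) = 1.816×10^-6 K/W
R_ceramic-fibre blanket = L/(kA) = 0.07/(0.0723×16.2) = 0.05976 K/W
R_outer film = 1/(h_o·A) = 1/(24×16.2) = 0.002572 K/W
R_total = 0.06447 K/W
Q = ΔT / R_total = 205 / 0.06447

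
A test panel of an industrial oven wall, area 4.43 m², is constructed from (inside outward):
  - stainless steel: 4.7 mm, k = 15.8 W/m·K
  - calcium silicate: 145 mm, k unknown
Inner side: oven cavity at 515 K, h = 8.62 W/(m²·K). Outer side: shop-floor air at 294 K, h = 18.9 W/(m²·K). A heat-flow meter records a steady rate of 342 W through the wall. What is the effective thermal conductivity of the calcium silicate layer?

Model the wall as resistances in series:
R_inner film = 1/(h_i·A) = 1/(8.62×4.43) = 0.02619 K/W
R_stainless steel = L/(kA) = 0.0047/(15.8×4.43) = 6.715×10^-5 K/W
R_outer film = 1/(h_o·A) = 1/(18.9×4.43) = 0.01194 K/W
Sum of known resistances R_other = 0.0382 K/W
Total R = ΔT/Q = 221/342 = 0.6462 K/W
R_calcium silicate = R_total − R_other = 0.608 K/W
k = L/(R·A) = 0.145/(0.608×4.43)

k ≈ 0.0538 W/(m·K)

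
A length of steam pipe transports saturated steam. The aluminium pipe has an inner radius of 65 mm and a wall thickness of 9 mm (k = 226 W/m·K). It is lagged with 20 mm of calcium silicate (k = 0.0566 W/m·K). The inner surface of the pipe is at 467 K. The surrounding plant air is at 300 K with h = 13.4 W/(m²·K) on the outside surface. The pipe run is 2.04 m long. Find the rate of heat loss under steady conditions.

Treating each annulus and film as a series resistance:
R_aluminium pipe wall = ln(74/65)/(2π×226×2.04) = 4.477×10^-5 K/W
R_calcium silicate = ln(94/74)/(2π×0.0566×2.04) = 0.3298 K/W
R_outer film = 1/(h_o·2πr_oL) = 1/(13.4×2π×0.094×2.04) = 0.06194 K/W
R_total = 0.3917 K/W
Q = ΔT/R_total = 167/0.3917

Q ≈ 426 W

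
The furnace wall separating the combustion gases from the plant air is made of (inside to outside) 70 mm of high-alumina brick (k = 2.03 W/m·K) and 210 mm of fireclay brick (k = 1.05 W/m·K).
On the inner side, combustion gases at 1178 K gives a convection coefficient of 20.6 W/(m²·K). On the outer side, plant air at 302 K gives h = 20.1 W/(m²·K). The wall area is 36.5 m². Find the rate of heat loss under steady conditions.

Q ≈ 96100 W

Treating each layer as a thermal resistance in series:
R_inner film = 1/(h_i·A) = 1/(20.6×36.5) = 0.00133 K/W
R_high-alumina brick = L/(kA) = 0.07/(2.03×36.5) = 9.447×10^-4 K/W
R_fireclay brick = L/(kA) = 0.21/(1.05×36.5) = 0.005479 K/W
R_outer film = 1/(h_o·A) = 1/(20.1×36.5) = 0.001363 K/W
R_total = 0.009117 K/W
Q = ΔT / R_total = 876 / 0.009117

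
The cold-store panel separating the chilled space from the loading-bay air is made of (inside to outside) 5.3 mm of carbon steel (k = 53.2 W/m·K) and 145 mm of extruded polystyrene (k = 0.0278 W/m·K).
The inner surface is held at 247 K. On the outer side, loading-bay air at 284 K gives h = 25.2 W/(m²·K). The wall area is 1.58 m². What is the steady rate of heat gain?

Q ≈ 11.1 W

Thermal resistances in series:
R_carbon steel = L/(kA) = 0.0053/(53.2×1.58) = 6.305×10^-5 K/W
R_extruded polystyrene = L/(kA) = 0.145/(0.0278×1.58) = 3.301 K/W
R_outer film = 1/(h_o·A) = 1/(25.2×1.58) = 0.02512 K/W
R_total = 3.326 K/W
Q = ΔT / R_total = 37 / 3.326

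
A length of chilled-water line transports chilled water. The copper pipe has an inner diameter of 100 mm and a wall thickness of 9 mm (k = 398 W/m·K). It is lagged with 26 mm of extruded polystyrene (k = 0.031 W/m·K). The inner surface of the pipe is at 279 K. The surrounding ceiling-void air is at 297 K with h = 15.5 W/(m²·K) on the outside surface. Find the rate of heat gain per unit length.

q′ ≈ 9.02 W/m

For a radial system each layer contributes R = ln(r_out/r_in)/(2πkL); films add R = 1/(hA).
R_copper pipe wall = ln(59/50)/(2π×398×1) = 6.619×10^-5 K/W
R_extruded polystyrene = ln(85/59)/(2π×0.031×1) = 1.875 K/W
R_outer film = 1/(h_o·2πr_oL) = 1/(15.5×2π×0.085×1) = 0.1208 K/W
R_total = 1.995 K/W
Q = ΔT/R_total = 18/1.995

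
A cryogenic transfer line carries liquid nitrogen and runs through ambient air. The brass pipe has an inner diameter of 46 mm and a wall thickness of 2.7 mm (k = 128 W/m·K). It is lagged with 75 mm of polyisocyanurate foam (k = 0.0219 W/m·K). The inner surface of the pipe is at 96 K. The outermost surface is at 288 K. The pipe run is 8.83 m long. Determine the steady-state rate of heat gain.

Radial resistances (cylindrical: R_cond = ln(r_o/r_i)/(2πkL), R_conv = 1/(h·2πrL)):
R_brass pipe wall = ln(25.7/23)/(2π×128×8.83) = 1.563×10^-5 K/W
R_polyisocyanurate foam = ln(100.7/25.7)/(2π×0.0219×8.83) = 1.124 K/W
R_total = 1.124 K/W
Q = ΔT/R_total = 192/1.124

Q ≈ 171 W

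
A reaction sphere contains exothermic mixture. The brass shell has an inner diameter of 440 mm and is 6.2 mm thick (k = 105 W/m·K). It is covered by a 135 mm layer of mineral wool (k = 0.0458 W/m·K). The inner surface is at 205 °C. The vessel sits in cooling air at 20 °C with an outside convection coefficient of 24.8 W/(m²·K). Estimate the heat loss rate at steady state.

Q ≈ 63.9 W

Radial (spherical) resistances in series:
R_brass shell = (1/0.22 − 1/0.2262)/(4π×105) = 9.442×10^-5 K/W
R_mineral wool = (1/0.2262 − 1/0.3612)/(4π×0.0458) = 2.871 K/W
R_outer film = 1/(h·4πr_o²) = 1/(24.8×4π×0.3612²) = 0.02459 K/W
R_total = 2.896 K/W
Q = ΔT/R_total = 185/2.896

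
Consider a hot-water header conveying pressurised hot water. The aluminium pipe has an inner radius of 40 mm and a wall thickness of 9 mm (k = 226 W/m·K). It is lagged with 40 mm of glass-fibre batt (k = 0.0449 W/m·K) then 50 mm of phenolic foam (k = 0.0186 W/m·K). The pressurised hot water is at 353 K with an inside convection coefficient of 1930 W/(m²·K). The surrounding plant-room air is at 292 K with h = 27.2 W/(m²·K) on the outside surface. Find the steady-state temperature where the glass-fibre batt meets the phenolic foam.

Cylindrical conduction, so R = ln(r₂/r₁)/(2πkL) per layer, in series:
R_inner film = 1/(h_i·2πr₁L) = 1/(1930×2π×0.04×1) = 0.002062 K/W
R_aluminium pipe wall = ln(49/40)/(2π×226×1) = 1.429×10^-4 K/W
R_glass-fibre batt = ln(89/49)/(2π×0.0449×1) = 2.116 K/W
R_phenolic foam = ln(139/89)/(2π×0.0186×1) = 3.815 K/W
R_outer film = 1/(h_o·2πr_oL) = 1/(27.2×2π×0.139×1) = 0.0421 K/W
R_total = 5.975 K/W
Q = ΔT/R_total = 61/5.975
Q = 10.2 W/m
T_interface = T_inner − Q·ΣR(inner→interface) = 353 − 10.2×2.118

T ≈ 331 K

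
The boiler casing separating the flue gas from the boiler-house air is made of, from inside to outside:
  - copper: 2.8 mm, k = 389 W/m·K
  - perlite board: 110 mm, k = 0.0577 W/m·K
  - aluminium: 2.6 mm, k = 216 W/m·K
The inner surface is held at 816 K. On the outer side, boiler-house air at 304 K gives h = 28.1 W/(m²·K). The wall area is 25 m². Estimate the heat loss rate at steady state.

Thermal resistances in series:
R_copper = L/(kA) = 0.0028/(389×25) = 2.879×10^-7 K/W
R_perlite board = L/(kA) = 0.11/(0.0577×25) = 0.07626 K/W
R_aluminium = L/(kA) = 0.0026/(216×25) = 4.815×10^-7 K/W
R_outer film = 1/(h_o·A) = 1/(28.1×25) = 0.001423 K/W
R_total = 0.07768 K/W
Q = ΔT / R_total = 512 / 0.07768

Q ≈ 6590 W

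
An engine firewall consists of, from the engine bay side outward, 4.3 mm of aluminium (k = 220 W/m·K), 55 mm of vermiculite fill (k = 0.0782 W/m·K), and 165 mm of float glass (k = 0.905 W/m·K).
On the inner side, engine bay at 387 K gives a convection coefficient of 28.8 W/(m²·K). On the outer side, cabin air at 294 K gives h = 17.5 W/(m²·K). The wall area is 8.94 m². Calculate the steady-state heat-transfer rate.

Using the resistance-network approach (series):
R_inner film = 1/(h_i·A) = 1/(28.8×8.94) = 0.003884 K/W
R_aluminium = L/(kA) = 0.0043/(220×8.94) = 2.186×10^-6 K/W
R_vermiculite fill = L/(kA) = 0.055/(0.0782×8.94) = 0.07867 K/W
R_float glass = L/(kA) = 0.165/(0.905×8.94) = 0.02039 K/W
R_outer film = 1/(h_o·A) = 1/(17.5×8.94) = 0.006392 K/W
R_total = 0.1093 K/W
Q = ΔT / R_total = 93 / 0.1093

Q ≈ 851 W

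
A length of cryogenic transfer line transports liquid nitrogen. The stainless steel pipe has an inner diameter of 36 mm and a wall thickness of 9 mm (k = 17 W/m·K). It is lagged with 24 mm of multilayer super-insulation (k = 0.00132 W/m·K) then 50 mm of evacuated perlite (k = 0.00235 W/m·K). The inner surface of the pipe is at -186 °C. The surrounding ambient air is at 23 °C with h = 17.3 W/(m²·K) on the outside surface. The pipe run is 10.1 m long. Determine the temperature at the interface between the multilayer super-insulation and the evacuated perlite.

T ≈ -55.8 °C

Treating each annulus and film as a series resistance:
R_stainless steel pipe wall = ln(27/18)/(2π×17×10.1) = 3.758×10^-4 K/W
R_multilayer super-insulation = ln(51/27)/(2π×0.00132×10.1) = 7.592 K/W
R_evacuated perlite = ln(101/51)/(2π×0.00235×10.1) = 4.582 K/W
R_outer film = 1/(h_o·2πr_oL) = 1/(17.3×2π×0.101×10.1) = 0.009018 K/W
R_total = 12.18 K/W
Q = ΔT/R_total = 209/12.18
Q = 17.2 W
T_interface = T_inner + Q·ΣR(inner→interface) = -186 + 17.2×7.593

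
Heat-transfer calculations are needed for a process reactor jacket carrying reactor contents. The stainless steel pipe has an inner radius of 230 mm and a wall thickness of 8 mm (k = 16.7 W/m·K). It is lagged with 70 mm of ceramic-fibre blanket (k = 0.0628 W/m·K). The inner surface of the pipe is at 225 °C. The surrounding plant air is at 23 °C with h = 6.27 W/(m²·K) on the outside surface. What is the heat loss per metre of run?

q′ ≈ 274 W/m

Per-layer cylindrical resistances, series-summed:
R_stainless steel pipe wall = ln(238/230)/(2π×16.7×1) = 3.259×10^-4 K/W
R_ceramic-fibre blanket = ln(308/238)/(2π×0.0628×1) = 0.6534 K/W
R_outer film = 1/(h_o·2πr_oL) = 1/(6.27×2π×0.308×1) = 0.08241 K/W
R_total = 0.7362 K/W
Q = ΔT/R_total = 202/0.7362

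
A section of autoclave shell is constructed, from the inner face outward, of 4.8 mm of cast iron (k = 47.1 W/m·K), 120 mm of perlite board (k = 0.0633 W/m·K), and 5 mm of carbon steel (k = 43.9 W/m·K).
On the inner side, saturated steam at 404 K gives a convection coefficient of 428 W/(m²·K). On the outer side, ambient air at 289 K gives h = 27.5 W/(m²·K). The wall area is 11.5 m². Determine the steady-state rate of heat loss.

Treating each layer as a thermal resistance in series:
R_inner film = 1/(h_i·A) = 1/(428×11.5) = 2.032×10^-4 K/W
R_cast iron = L/(kA) = 0.0048/(47.1×11.5) = 8.862×10^-6 K/W
R_perlite board = L/(kA) = 0.12/(0.0633×11.5) = 0.1648 K/W
R_carbon steel = L/(kA) = 0.005/(43.9×11.5) = 9.904×10^-6 K/W
R_outer film = 1/(h_o·A) = 1/(27.5×11.5) = 0.003162 K/W
R_total = 0.1682 K/W
Q = ΔT / R_total = 115 / 0.1682

Q ≈ 684 W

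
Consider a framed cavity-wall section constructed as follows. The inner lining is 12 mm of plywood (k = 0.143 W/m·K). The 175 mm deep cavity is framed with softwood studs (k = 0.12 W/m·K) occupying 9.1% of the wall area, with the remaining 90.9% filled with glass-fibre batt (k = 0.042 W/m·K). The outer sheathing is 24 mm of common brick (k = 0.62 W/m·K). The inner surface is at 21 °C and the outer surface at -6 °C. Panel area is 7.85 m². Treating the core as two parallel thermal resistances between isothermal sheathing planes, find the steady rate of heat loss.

Sheathing layers in series; stud and cavity paths in parallel between them.
R_inner = 0.012/(0.143×7.85) = 0.01069 K/W
R_stud  = 0.175/(0.12×0.091×7.85) = 2.041 K/W
R_cav   = 0.175/(0.042×0.909×7.85) = 0.5839 K/W
1/R_core = 1/R_stud + 1/R_cav → R_core = 0.4541 K/W
R_outer = 0.024/(0.62×7.85) = 0.004931 K/W
R_total = 0.4697 K/W
Q = ΔT/R_total = 27/0.4697

Q ≈ 57.5 W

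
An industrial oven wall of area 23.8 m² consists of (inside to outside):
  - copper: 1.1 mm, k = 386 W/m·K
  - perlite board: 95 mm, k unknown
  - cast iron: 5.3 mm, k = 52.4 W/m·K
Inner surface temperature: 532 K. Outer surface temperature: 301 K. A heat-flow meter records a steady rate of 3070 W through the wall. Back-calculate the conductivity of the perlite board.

Series thermal resistances:
R_copper = L/(kA) = 0.0011/(386×23.8) = 1.197×10^-7 K/W
R_cast iron = L/(kA) = 0.0053/(52.4×23.8) = 4.25×10^-6 K/W
Sum of known resistances R_other = 4.37×10^-6 K/W
Total R = ΔT/Q = 231/3070 = 0.07524 K/W
R_perlite board = R_total − R_other = 0.07524 K/W
k = L/(R·A) = 0.095/(0.07524×23.8)

k ≈ 0.0531 W/(m·K)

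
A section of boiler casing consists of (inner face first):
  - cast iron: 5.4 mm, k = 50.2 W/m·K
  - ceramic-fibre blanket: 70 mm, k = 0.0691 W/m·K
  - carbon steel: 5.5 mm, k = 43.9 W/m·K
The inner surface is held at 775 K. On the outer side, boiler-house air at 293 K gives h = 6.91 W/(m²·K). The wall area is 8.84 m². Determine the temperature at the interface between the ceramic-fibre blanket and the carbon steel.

Thermal resistances in series:
R_cast iron = L/(kA) = 0.0054/(50.2×8.84) = 1.217×10^-5 K/W
R_ceramic-fibre blanket = L/(kA) = 0.07/(0.0691×8.84) = 0.1146 K/W
R_carbon steel = L/(kA) = 0.0055/(43.9×8.84) = 1.417×10^-5 K/W
R_outer film = 1/(h_o·A) = 1/(6.91×8.84) = 0.01637 K/W
R_total = 0.131 K/W;  Q = ΔT/R_total = 482/0.131 = 3680 W
T_interface = T_inner − Q·ΣR(inner→interface) = 775 − 3680×0.1146

T ≈ 353 K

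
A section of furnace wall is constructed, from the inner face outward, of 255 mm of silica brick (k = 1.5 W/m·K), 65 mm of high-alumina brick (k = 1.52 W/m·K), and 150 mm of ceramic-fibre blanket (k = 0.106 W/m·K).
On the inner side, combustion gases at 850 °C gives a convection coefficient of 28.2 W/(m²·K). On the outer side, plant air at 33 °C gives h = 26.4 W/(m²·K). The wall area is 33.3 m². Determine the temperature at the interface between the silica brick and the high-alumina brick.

Series thermal resistances:
R_inner film = 1/(h_i·A) = 1/(28.2×33.3) = 0.001065 K/W
R_silica brick = L/(kA) = 0.255/(1.5×33.3) = 0.005105 K/W
R_high-alumina brick = L/(kA) = 0.065/(1.52×33.3) = 0.001284 K/W
R_ceramic-fibre blanket = L/(kA) = 0.15/(0.106×33.3) = 0.0425 K/W
R_outer film = 1/(h_o·A) = 1/(26.4×33.3) = 0.001138 K/W
R_total = 0.05109 K/W;  Q = ΔT/R_total = 817/0.05109 = 15990 W
T_interface = T_inner − Q·ΣR(inner→interface) = 850 − 16000×0.00617

T ≈ 751 °C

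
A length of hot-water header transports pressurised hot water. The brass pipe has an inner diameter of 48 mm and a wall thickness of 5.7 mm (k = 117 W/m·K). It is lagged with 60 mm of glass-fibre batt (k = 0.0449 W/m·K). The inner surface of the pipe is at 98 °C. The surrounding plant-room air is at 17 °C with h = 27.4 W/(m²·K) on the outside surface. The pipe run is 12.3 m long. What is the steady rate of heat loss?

Q ≈ 250 W

Per-layer cylindrical resistances, series-summed:
R_brass pipe wall = ln(29.7/24)/(2π×117×12.3) = 2.357×10^-5 K/W
R_glass-fibre batt = ln(89.7/29.7)/(2π×0.0449×12.3) = 0.3185 K/W
R_outer film = 1/(h_o·2πr_oL) = 1/(27.4×2π×0.0897×12.3) = 0.005265 K/W
R_total = 0.3238 K/W
Q = ΔT/R_total = 81/0.3238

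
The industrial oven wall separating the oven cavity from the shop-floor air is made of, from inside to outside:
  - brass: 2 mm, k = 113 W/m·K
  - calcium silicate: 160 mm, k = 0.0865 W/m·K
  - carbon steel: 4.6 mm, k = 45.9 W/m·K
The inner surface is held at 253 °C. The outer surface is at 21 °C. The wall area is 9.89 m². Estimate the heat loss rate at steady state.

Q ≈ 1240 W

Treating each layer as a thermal resistance in series:
R_brass = L/(kA) = 0.002/(113×9.89) = 1.79×10^-6 K/W
R_calcium silicate = L/(kA) = 0.16/(0.0865×9.89) = 0.187 K/W
R_carbon steel = L/(kA) = 0.0046/(45.9×9.89) = 1.013×10^-5 K/W
R_total = 0.187 K/W
Q = ΔT / R_total = 232 / 0.187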